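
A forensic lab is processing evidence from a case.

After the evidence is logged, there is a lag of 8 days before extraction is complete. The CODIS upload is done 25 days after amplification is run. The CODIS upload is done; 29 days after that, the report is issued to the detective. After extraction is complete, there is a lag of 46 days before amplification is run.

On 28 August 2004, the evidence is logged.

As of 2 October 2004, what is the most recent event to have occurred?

The evidence is logged: Aug 28, 2004.
Extraction is complete: Aug 28, 2004 + 8 days = Sep 5, 2004.
Amplification is run: Sep 5, 2004 + 46 days = Oct 21, 2004.
The CODIS upload is done: Oct 21, 2004 + 25 days = Nov 15, 2004.
The report is issued to the detective: Nov 15, 2004 + 29 days = Dec 14, 2004.
Oct 2, 2004 falls between when extraction is complete (Sep 5, 2004) and when amplification is run (Oct 21, 2004).

Extraction is complete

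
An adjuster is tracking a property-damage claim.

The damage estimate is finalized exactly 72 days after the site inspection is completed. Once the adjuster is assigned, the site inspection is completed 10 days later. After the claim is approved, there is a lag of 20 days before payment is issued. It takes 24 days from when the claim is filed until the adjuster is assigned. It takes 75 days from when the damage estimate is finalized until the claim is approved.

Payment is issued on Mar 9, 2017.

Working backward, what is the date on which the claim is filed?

Payment is issued: Mar 9, 2017.
The claim is approved: Mar 9, 2017 − 20 days = Feb 17, 2017.
The damage estimate is finalized: Feb 17, 2017 − 75 days = Dec 4, 2016.
The site inspection is completed: Dec 4, 2016 − 72 days = Sep 23, 2016.
The adjuster is assigned: Sep 23, 2016 − 10 days = Sep 13, 2016.
The claim is filed: Sep 13, 2016 − 24 days = Aug 20, 2016.

Aug 20, 2016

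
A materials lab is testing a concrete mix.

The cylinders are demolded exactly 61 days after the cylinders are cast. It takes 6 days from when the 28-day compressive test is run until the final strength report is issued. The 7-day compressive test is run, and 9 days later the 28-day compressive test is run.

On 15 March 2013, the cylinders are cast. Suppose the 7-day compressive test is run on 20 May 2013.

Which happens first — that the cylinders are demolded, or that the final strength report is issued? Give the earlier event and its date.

The cylinders are cast: Mar 15, 2013.
The cylinders are demolded: Mar 15, 2013 + 61 days = May 15, 2013.
The 7-day compressive test is run: May 20, 2013.
The 28-day compressive test is run: May 20, 2013 + 9 days = May 29, 2013.
The final strength report is issued: May 29, 2013 + 6 days = Jun 4, 2013.
Comparing: the cylinders are demolded on May 15, 2013 vs the final strength report is issued on Jun 4, 2013. Earlier: the cylinders are demolded.

The cylinders are demolded — 15 May 2013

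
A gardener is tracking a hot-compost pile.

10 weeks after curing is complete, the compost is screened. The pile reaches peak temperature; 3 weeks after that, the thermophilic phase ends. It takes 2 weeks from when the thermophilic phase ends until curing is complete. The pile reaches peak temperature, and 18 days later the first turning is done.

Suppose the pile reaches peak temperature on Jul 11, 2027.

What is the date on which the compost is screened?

Oct 24, 2027

The pile reaches peak temperature: Jul 11, 2027.
The thermophilic phase ends: Jul 11, 2027 + 3 weeks = Aug 1, 2027.
Curing is complete: Aug 1, 2027 + 2 weeks = Aug 15, 2027.
The compost is screened: Aug 15, 2027 + 10 weeks = Oct 24, 2027.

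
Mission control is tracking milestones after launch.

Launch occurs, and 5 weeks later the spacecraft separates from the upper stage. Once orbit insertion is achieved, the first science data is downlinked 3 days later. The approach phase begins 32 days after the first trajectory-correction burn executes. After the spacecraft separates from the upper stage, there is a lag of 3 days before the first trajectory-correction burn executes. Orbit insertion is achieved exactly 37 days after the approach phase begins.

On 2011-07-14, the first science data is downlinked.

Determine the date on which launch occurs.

The first science data is downlinked: Jul 14, 2011.
Orbit insertion is achieved: Jul 14, 2011 − 3 days = Jul 11, 2011.
The approach phase begins: Jul 11, 2011 − 37 days = Jun 4, 2011.
The first trajectory-correction burn executes: Jun 4, 2011 − 32 days = May 3, 2011.
The spacecraft separates from the upper stage: May 3, 2011 − 3 days = Apr 30, 2011.
Launch occurs: Apr 30, 2011 − 5 weeks = Mar 26, 2011.

2011-03-26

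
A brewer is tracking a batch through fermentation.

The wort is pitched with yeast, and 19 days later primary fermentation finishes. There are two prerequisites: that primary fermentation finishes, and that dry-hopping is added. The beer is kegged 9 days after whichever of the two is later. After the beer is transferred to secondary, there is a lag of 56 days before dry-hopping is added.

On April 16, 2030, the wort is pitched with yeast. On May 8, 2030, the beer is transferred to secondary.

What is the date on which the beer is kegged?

The wort is pitched with yeast: Apr 16, 2030.
Primary fermentation finishes: Apr 16, 2030 + 19 days = May 5, 2030.
The beer is transferred to secondary: May 8, 2030.
Dry-hopping is added: May 8, 2030 + 56 days = Jul 3, 2030.
Both prerequisites met — primary fermentation finishes (May 5, 2030), dry-hopping is added (Jul 3, 2030); the later is Jul 3, 2030.
The beer is kegged: Jul 3, 2030 + 9 days = Jul 12, 2030.

July 12, 2030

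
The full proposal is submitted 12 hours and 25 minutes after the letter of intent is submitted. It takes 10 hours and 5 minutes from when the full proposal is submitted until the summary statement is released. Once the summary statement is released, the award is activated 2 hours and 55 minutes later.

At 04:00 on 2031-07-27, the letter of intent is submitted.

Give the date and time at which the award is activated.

05:25 on 2031-07-28

The letter of intent is submitted: 04:00 Jul 27, 2031.
The full proposal is submitted: 04:00 Jul 27, 2031 + 12h25m = 16:25 Jul 27, 2031.
The summary statement is released: 16:25 Jul 27, 2031 + 10h05m = 02:30 Jul 28, 2031.
The award is activated: 02:30 Jul 28, 2031 + 2h55m = 05:25 Jul 28, 2031.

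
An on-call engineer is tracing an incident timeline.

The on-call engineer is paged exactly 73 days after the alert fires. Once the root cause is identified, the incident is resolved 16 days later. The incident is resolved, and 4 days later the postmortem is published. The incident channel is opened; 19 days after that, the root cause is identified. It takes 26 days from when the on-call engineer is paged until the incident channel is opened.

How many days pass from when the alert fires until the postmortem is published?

138 days

Causal path: the alert fires → the on-call engineer is paged → the incident channel is opened → the root cause is identified → the incident is resolved → the postmortem is published.
Total delay along the path: 73 + 26 + 19 + 16 + 4 = 138 days.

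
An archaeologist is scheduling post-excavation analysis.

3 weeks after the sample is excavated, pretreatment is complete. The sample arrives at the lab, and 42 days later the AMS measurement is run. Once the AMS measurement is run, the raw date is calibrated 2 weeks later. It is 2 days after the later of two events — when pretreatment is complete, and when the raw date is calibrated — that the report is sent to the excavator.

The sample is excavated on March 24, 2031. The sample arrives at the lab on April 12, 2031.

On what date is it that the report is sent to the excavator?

The sample is excavated: Mar 24, 2031.
Pretreatment is complete: Mar 24, 2031 + 3 weeks = Apr 14, 2031.
The sample arrives at the lab: Apr 12, 2031.
The AMS measurement is run: Apr 12, 2031 + 42 days = May 24, 2031.
The raw date is calibrated: May 24, 2031 + 2 weeks = Jun 7, 2031.
Both prerequisites met — pretreatment is complete (Apr 14, 2031), the raw date is calibrated (Jun 7, 2031); the later is Jun 7, 2031.
The report is sent to the excavator: Jun 7, 2031 + 2 days = Jun 9, 2031.

June 9, 2031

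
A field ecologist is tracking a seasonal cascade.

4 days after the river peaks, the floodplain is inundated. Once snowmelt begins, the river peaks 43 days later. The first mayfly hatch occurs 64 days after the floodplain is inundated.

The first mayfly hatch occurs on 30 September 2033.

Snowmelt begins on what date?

The first mayfly hatch occurs: Sep 30, 2033.
The floodplain is inundated: Sep 30, 2033 − 64 days = Jul 28, 2033.
The river peaks: Jul 28, 2033 − 4 days = Jul 24, 2033.
Snowmelt begins: Jul 24, 2033 − 43 days = Jun 11, 2033.

11 June 2033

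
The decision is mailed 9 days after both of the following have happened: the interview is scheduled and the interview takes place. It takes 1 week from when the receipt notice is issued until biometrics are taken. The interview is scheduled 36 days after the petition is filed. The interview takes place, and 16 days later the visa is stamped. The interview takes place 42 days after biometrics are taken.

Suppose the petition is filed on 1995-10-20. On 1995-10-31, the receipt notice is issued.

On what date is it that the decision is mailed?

1995-12-28

The petition is filed: Oct 20, 1995.
The interview is scheduled: Oct 20, 1995 + 36 days = Nov 25, 1995.
The receipt notice is issued: Oct 31, 1995.
Biometrics are taken: Oct 31, 1995 + 1 week = Nov 7, 1995.
The interview takes place: Nov 7, 1995 + 42 days = Dec 19, 1995.
Both prerequisites met — the interview is scheduled (Nov 25, 1995), the interview takes place (Dec 19, 1995); the later is Dec 19, 1995.
The decision is mailed: Dec 19, 1995 + 9 days = Dec 28, 1995.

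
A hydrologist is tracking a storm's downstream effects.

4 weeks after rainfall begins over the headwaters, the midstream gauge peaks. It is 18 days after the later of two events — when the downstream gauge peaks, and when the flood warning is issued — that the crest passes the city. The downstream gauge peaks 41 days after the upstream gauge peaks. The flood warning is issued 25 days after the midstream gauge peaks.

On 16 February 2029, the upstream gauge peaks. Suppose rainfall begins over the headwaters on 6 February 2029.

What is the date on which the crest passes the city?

The upstream gauge peaks: Feb 16, 2029.
The downstream gauge peaks: Feb 16, 2029 + 41 days = Mar 29, 2029.
Rainfall begins over the headwaters: Feb 6, 2029.
The midstream gauge peaks: Feb 6, 2029 + 4 weeks = Mar 6, 2029.
The flood warning is issued: Mar 6, 2029 + 25 days = Mar 31, 2029.
Both prerequisites met — the downstream gauge peaks (Mar 29, 2029), the flood warning is issued (Mar 31, 2029); the later is Mar 31, 2029.
The crest passes the city: Mar 31, 2029 + 18 days = Apr 18, 2029.

18 April 2029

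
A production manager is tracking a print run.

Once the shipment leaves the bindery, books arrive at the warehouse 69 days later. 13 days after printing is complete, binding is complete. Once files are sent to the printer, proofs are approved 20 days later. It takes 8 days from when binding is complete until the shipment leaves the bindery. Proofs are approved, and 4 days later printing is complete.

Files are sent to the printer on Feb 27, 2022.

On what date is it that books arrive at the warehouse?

Files are sent to the printer: Feb 27, 2022.
Proofs are approved: Feb 27, 2022 + 20 days = Mar 19, 2022.
Printing is complete: Mar 19, 2022 + 4 days = Mar 23, 2022.
Binding is complete: Mar 23, 2022 + 13 days = Apr 5, 2022.
The shipment leaves the bindery: Apr 5, 2022 + 8 days = Apr 13, 2022.
Books arrive at the warehouse: Apr 13, 2022 + 69 days = Jun 21, 2022.

Jun 21, 2022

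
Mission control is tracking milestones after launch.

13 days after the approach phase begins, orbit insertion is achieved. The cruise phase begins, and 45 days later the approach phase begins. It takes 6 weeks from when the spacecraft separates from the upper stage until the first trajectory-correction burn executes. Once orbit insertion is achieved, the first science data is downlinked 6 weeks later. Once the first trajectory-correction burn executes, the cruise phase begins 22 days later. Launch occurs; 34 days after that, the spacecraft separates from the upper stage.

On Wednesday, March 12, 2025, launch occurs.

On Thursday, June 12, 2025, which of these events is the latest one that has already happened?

The first trajectory-correction burn executes

Launch occurs: Mar 12, 2025.
The spacecraft separates from the upper stage: Mar 12, 2025 + 34 days = Apr 15, 2025.
The first trajectory-correction burn executes: Apr 15, 2025 + 6 weeks = May 27, 2025.
The cruise phase begins: May 27, 2025 + 22 days = Jun 18, 2025.
The approach phase begins: Jun 18, 2025 + 45 days = Aug 2, 2025.
Orbit insertion is achieved: Aug 2, 2025 + 13 days = Aug 15, 2025.
The first science data is downlinked: Aug 15, 2025 + 6 weeks = Sep 26, 2025.
Jun 12, 2025 falls between when the first trajectory-correction burn executes (May 27, 2025) and when the cruise phase begins (Jun 18, 2025).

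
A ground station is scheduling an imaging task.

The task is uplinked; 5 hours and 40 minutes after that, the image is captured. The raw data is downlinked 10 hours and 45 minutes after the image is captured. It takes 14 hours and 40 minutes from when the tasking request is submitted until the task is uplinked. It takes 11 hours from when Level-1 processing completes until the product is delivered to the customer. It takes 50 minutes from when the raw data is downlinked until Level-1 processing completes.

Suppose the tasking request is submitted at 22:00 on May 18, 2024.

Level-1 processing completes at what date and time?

The tasking request is submitted: 22:00 May 18, 2024.
The task is uplinked: 22:00 May 18, 2024 + 14h40m = 12:40 May 19, 2024.
The image is captured: 12:40 May 19, 2024 + 5h40m = 18:20 May 19, 2024.
The raw data is downlinked: 18:20 May 19, 2024 + 10h45m = 05:05 May 20, 2024.
Level-1 processing completes: 05:05 May 20, 2024 + 50m = 05:55 May 20, 2024.

05:55 on May 20, 2024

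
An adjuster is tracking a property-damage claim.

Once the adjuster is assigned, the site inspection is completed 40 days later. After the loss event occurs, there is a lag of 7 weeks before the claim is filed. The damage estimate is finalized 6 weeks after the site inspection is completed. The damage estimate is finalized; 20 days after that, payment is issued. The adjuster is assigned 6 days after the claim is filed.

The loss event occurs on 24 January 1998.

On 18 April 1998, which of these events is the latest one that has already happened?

The adjuster is assigned

The loss event occurs: Jan 24, 1998.
The claim is filed: Jan 24, 1998 + 7 weeks = Mar 14, 1998.
The adjuster is assigned: Mar 14, 1998 + 6 days = Mar 20, 1998.
The site inspection is completed: Mar 20, 1998 + 40 days = Apr 29, 1998.
The damage estimate is finalized: Apr 29, 1998 + 6 weeks = Jun 10, 1998.
Payment is issued: Jun 10, 1998 + 20 days = Jun 30, 1998.
Apr 18, 1998 falls between when the adjuster is assigned (Mar 20, 1998) and when the site inspection is completed (Apr 29, 1998).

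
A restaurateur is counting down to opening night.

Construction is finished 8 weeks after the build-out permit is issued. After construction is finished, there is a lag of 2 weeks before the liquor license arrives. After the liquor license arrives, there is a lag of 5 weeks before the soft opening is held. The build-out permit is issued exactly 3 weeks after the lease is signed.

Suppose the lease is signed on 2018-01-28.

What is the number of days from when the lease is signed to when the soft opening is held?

Causal path: the lease is signed → the build-out permit is issued → construction is finished → the liquor license arrives → the soft opening is held.
Total delay along the path: 3 + 8 + 2 + 5 weeks = 18 weeks = 126 days.

126 days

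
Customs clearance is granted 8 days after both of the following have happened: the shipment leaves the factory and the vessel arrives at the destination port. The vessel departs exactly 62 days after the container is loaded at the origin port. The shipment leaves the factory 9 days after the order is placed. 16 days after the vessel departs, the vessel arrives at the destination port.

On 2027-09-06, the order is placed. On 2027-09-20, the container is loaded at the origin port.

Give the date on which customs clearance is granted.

The order is placed: Sep 6, 2027.
The shipment leaves the factory: Sep 6, 2027 + 9 days = Sep 15, 2027.
The container is loaded at the origin port: Sep 20, 2027.
The vessel departs: Sep 20, 2027 + 62 days = Nov 21, 2027.
The vessel arrives at the destination port: Nov 21, 2027 + 16 days = Dec 7, 2027.
Both prerequisites met — the shipment leaves the factory (Sep 15, 2027), the vessel arrives at the destination port (Dec 7, 2027); the later is Dec 7, 2027.
Customs clearance is granted: Dec 7, 2027 + 8 days = Dec 15, 2027.

2027-12-15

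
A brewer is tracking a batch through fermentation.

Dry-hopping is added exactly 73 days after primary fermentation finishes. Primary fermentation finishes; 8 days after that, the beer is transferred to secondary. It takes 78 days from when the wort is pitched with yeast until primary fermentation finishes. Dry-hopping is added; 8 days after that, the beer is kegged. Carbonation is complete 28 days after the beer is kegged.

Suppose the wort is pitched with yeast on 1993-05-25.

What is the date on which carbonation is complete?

1993-11-28

The wort is pitched with yeast: May 25, 1993.
Primary fermentation finishes: May 25, 1993 + 78 days = Aug 11, 1993.
Dry-hopping is added: Aug 11, 1993 + 73 days = Oct 23, 1993.
The beer is kegged: Oct 23, 1993 + 8 days = Oct 31, 1993.
Carbonation is complete: Oct 31, 1993 + 28 days = Nov 28, 1993.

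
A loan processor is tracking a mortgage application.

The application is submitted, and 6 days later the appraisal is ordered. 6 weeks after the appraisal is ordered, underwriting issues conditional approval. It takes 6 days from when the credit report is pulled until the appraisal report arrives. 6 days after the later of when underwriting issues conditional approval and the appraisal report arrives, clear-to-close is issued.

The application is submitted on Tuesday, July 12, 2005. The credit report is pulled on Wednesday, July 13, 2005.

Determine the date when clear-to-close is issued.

The application is submitted: Jul 12, 2005.
The appraisal is ordered: Jul 12, 2005 + 6 days = Jul 18, 2005.
Underwriting issues conditional approval: Jul 18, 2005 + 6 weeks = Aug 29, 2005.
The credit report is pulled: Jul 13, 2005.
The appraisal report arrives: Jul 13, 2005 + 6 days = Jul 19, 2005.
Both prerequisites met — underwriting issues conditional approval (Aug 29, 2005), the appraisal report arrives (Jul 19, 2005); the later is Aug 29, 2005.
Clear-to-close is issued: Aug 29, 2005 + 6 days = Sep 4, 2005.

Sunday, September 4, 2005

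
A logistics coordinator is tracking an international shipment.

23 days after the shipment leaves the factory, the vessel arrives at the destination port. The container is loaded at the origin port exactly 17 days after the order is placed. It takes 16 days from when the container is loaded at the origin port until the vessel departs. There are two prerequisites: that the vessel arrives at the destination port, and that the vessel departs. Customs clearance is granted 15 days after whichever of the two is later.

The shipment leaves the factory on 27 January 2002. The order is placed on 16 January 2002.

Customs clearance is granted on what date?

6 March 2002

The shipment leaves the factory: Jan 27, 2002.
The vessel arrives at the destination port: Jan 27, 2002 + 23 days = Feb 19, 2002.
The order is placed: Jan 16, 2002.
The container is loaded at the origin port: Jan 16, 2002 + 17 days = Feb 2, 2002.
The vessel departs: Feb 2, 2002 + 16 days = Feb 18, 2002.
Both prerequisites met — the vessel arrives at the destination port (Feb 19, 2002), the vessel departs (Feb 18, 2002); the later is Feb 19, 2002.
Customs clearance is granted: Feb 19, 2002 + 15 days = Mar 6, 2002.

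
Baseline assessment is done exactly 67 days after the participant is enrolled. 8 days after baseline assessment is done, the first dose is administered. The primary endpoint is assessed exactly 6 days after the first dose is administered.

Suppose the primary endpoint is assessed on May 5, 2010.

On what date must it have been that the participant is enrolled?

The primary endpoint is assessed: May 5, 2010.
The first dose is administered: May 5, 2010 − 6 days = Apr 29, 2010.
Baseline assessment is done: Apr 29, 2010 − 8 days = Apr 21, 2010.
The participant is enrolled: Apr 21, 2010 − 67 days = Feb 13, 2010.

February 13, 2010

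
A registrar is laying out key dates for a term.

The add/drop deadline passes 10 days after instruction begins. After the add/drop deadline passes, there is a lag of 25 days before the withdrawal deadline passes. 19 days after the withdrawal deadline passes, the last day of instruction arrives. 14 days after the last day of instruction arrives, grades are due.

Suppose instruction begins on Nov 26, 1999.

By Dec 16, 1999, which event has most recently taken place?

The add/drop deadline passes

Instruction begins: Nov 26, 1999.
The add/drop deadline passes: Nov 26, 1999 + 10 days = Dec 6, 1999.
The withdrawal deadline passes: Dec 6, 1999 + 25 days = Dec 31, 1999.
The last day of instruction arrives: Dec 31, 1999 + 19 days = Jan 19, 2000.
Grades are due: Jan 19, 2000 + 14 days = Feb 2, 2000.
Dec 16, 1999 falls between when the add/drop deadline passes (Dec 6, 1999) and when the withdrawal deadline passes (Dec 31, 1999).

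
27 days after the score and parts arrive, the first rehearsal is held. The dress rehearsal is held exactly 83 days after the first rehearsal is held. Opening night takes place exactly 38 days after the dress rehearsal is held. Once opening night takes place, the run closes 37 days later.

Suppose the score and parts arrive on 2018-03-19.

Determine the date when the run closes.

The score and parts arrive: Mar 19, 2018.
The first rehearsal is held: Mar 19, 2018 + 27 days = Apr 15, 2018.
The dress rehearsal is held: Apr 15, 2018 + 83 days = Jul 7, 2018.
Opening night takes place: Jul 7, 2018 + 38 days = Aug 14, 2018.
The run closes: Aug 14, 2018 + 37 days = Sep 20, 2018.

2018-09-20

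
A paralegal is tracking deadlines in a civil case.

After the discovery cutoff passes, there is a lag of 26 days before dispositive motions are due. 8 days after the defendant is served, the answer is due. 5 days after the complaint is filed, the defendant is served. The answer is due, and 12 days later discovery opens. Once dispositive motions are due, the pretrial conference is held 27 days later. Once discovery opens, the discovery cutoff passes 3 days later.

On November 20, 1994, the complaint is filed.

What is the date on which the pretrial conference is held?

The complaint is filed: Nov 20, 1994.
The defendant is served: Nov 20, 1994 + 5 days = Nov 25, 1994.
The answer is due: Nov 25, 1994 + 8 days = Dec 3, 1994.
Discovery opens: Dec 3, 1994 + 12 days = Dec 15, 1994.
The discovery cutoff passes: Dec 15, 1994 + 3 days = Dec 18, 1994.
Dispositive motions are due: Dec 18, 1994 + 26 days = Jan 13, 1995.
The pretrial conference is held: Jan 13, 1995 + 27 days = Feb 9, 1995.

February 9, 1995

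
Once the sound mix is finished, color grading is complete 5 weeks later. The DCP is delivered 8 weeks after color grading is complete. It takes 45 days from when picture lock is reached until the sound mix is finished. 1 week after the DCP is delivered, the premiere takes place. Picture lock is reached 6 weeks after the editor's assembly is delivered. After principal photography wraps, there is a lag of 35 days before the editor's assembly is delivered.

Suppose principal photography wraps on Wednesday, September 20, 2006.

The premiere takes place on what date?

Principal photography wraps: Sep 20, 2006.
The editor's assembly is delivered: Sep 20, 2006 + 35 days = Oct 25, 2006.
Picture lock is reached: Oct 25, 2006 + 6 weeks = Dec 6, 2006.
The sound mix is finished: Dec 6, 2006 + 45 days = Jan 20, 2007.
Color grading is complete: Jan 20, 2007 + 5 weeks = Feb 24, 2007.
The DCP is delivered: Feb 24, 2007 + 8 weeks = Apr 21, 2007.
The premiere takes place: Apr 21, 2007 + 1 week = Apr 28, 2007.

Saturday, April 28, 2007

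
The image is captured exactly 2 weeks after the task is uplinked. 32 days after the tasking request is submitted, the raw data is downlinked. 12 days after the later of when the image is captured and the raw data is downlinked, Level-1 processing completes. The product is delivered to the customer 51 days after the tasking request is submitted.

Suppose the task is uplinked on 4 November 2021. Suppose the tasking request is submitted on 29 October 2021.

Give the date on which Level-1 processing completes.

12 December 2021

The task is uplinked: Nov 4, 2021.
The image is captured: Nov 4, 2021 + 2 weeks = Nov 18, 2021.
The tasking request is submitted: Oct 29, 2021.
The raw data is downlinked: Oct 29, 2021 + 32 days = Nov 30, 2021.
Both prerequisites met — the image is captured (Nov 18, 2021), the raw data is downlinked (Nov 30, 2021); the later is Nov 30, 2021.
Level-1 processing completes: Nov 30, 2021 + 12 days = Dec 12, 2021.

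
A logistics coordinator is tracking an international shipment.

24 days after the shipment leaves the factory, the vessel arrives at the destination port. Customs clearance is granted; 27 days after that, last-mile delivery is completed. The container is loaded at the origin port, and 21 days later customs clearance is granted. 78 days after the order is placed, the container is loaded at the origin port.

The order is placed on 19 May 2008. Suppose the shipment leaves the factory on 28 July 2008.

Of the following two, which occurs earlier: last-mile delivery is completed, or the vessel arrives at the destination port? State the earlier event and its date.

The vessel arrives at the destination port — 21 August 2008

The order is placed: May 19, 2008.
The container is loaded at the origin port: May 19, 2008 + 78 days = Aug 5, 2008.
Customs clearance is granted: Aug 5, 2008 + 21 days = Aug 26, 2008.
Last-mile delivery is completed: Aug 26, 2008 + 27 days = Sep 22, 2008.
The shipment leaves the factory: Jul 28, 2008.
The vessel arrives at the destination port: Jul 28, 2008 + 24 days = Aug 21, 2008.
Comparing: last-mile delivery is completed on Sep 22, 2008 vs the vessel arrives at the destination port on Aug 21, 2008. Earlier: the vessel arrives at the destination port.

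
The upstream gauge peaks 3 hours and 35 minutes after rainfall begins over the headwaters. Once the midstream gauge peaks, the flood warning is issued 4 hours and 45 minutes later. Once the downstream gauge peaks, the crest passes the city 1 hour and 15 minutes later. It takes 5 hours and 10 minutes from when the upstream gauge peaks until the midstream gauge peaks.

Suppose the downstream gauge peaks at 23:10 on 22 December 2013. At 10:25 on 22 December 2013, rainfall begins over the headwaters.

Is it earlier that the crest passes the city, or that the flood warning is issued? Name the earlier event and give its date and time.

The flood warning is issued — 23:55 on 22 December 2013

The downstream gauge peaks: 23:10 Dec 22, 2013.
The crest passes the city: 23:10 Dec 22, 2013 + 1h15m = 00:25 Dec 23, 2013.
Rainfall begins over the headwaters: 10:25 Dec 22, 2013.
The upstream gauge peaks: 10:25 Dec 22, 2013 + 3h35m = 14:00 Dec 22, 2013.
The midstream gauge peaks: 14:00 Dec 22, 2013 + 5h10m = 19:10 Dec 22, 2013.
The flood warning is issued: 19:10 Dec 22, 2013 + 4h45m = 23:55 Dec 22, 2013.
Comparing: the crest passes the city at 00:25 Dec 23, 2013 vs the flood warning is issued at 23:55 Dec 22, 2013. Earlier: the flood warning is issued.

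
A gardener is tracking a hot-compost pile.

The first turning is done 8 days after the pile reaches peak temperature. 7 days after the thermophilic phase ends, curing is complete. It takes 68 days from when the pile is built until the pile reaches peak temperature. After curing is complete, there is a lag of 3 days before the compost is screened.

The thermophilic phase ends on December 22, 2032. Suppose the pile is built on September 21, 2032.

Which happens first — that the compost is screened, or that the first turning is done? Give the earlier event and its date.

The thermophilic phase ends: Dec 22, 2032.
Curing is complete: Dec 22, 2032 + 7 days = Dec 29, 2032.
The compost is screened: Dec 29, 2032 + 3 days = Jan 1, 2033.
The pile is built: Sep 21, 2032.
The pile reaches peak temperature: Sep 21, 2032 + 68 days = Nov 28, 2032.
The first turning is done: Nov 28, 2032 + 8 days = Dec 6, 2032.
Comparing: the compost is screened on Jan 1, 2033 vs the first turning is done on Dec 6, 2032. Earlier: the first turning is done.

The first turning is done — December 6, 2032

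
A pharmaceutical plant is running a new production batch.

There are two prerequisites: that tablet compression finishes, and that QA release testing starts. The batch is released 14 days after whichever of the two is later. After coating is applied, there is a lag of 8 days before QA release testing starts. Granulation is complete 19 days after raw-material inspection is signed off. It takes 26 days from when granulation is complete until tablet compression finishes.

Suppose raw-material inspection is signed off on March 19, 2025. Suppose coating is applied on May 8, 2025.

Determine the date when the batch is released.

Raw-material inspection is signed off: Mar 19, 2025.
Granulation is complete: Mar 19, 2025 + 19 days = Apr 7, 2025.
Tablet compression finishes: Apr 7, 2025 + 26 days = May 3, 2025.
Coating is applied: May 8, 2025.
QA release testing starts: May 8, 2025 + 8 days = May 16, 2025.
Both prerequisites met — tablet compression finishes (May 3, 2025), QA release testing starts (May 16, 2025); the later is May 16, 2025.
The batch is released: May 16, 2025 + 14 days = May 30, 2025.

May 30, 2025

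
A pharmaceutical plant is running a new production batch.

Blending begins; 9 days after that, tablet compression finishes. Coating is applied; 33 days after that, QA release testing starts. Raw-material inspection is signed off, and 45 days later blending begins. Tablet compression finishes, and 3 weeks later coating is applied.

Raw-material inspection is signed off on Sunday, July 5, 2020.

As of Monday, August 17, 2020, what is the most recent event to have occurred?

Raw-material inspection is signed off

Raw-material inspection is signed off: Jul 5, 2020.
Blending begins: Jul 5, 2020 + 45 days = Aug 19, 2020.
Tablet compression finishes: Aug 19, 2020 + 9 days = Aug 28, 2020.
Coating is applied: Aug 28, 2020 + 3 weeks = Sep 18, 2020.
QA release testing starts: Sep 18, 2020 + 33 days = Oct 21, 2020.
Aug 17, 2020 falls between when raw-material inspection is signed off (Jul 5, 2020) and when blending begins (Aug 19, 2020).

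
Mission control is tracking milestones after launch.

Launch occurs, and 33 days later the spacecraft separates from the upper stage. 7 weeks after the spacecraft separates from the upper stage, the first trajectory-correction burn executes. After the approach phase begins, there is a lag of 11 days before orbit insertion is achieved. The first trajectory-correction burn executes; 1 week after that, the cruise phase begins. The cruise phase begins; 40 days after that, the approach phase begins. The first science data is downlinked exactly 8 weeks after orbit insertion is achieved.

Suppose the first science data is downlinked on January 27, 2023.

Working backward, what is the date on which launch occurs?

July 15, 2022

The first science data is downlinked: Jan 27, 2023.
Orbit insertion is achieved: Jan 27, 2023 − 8 weeks = Dec 2, 2022.
The approach phase begins: Dec 2, 2022 − 11 days = Nov 21, 2022.
The cruise phase begins: Nov 21, 2022 − 40 days = Oct 12, 2022.
The first trajectory-correction burn executes: Oct 12, 2022 − 1 week = Oct 5, 2022.
The spacecraft separates from the upper stage: Oct 5, 2022 − 7 weeks = Aug 17, 2022.
Launch occurs: Aug 17, 2022 − 33 days = Jul 15, 2022.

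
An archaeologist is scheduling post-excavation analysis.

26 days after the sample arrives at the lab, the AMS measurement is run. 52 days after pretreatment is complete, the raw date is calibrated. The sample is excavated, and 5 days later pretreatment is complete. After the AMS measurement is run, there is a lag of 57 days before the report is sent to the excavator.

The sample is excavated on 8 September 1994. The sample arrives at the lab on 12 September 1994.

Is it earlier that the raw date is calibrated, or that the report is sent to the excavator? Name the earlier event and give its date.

The raw date is calibrated — 4 November 1994

The sample is excavated: Sep 8, 1994.
Pretreatment is complete: Sep 8, 1994 + 5 days = Sep 13, 1994.
The raw date is calibrated: Sep 13, 1994 + 52 days = Nov 4, 1994.
The sample arrives at the lab: Sep 12, 1994.
The AMS measurement is run: Sep 12, 1994 + 26 days = Oct 8, 1994.
The report is sent to the excavator: Oct 8, 1994 + 57 days = Dec 4, 1994.
Comparing: the raw date is calibrated on Nov 4, 1994 vs the report is sent to the excavator on Dec 4, 1994. Earlier: the raw date is calibrated.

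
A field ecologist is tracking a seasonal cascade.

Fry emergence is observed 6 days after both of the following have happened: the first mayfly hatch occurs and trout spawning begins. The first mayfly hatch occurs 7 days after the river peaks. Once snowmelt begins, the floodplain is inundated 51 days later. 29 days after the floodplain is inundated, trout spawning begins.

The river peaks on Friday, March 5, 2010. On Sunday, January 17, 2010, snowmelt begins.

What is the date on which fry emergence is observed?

Tuesday, April 13, 2010

The river peaks: Mar 5, 2010.
The first mayfly hatch occurs: Mar 5, 2010 + 7 days = Mar 12, 2010.
Snowmelt begins: Jan 17, 2010.
The floodplain is inundated: Jan 17, 2010 + 51 days = Mar 9, 2010.
Trout spawning begins: Mar 9, 2010 + 29 days = Apr 7, 2010.
Both prerequisites met — the first mayfly hatch occurs (Mar 12, 2010), trout spawning begins (Apr 7, 2010); the later is Apr 7, 2010.
Fry emergence is observed: Apr 7, 2010 + 6 days = Apr 13, 2010.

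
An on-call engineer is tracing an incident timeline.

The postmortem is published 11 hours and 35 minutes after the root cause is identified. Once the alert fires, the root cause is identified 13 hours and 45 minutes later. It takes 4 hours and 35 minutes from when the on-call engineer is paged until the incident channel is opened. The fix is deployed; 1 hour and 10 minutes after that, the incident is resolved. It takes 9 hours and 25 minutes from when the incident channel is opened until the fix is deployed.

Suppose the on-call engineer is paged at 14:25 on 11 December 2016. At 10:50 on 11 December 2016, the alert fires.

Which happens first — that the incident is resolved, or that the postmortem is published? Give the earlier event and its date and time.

The incident is resolved — 05:35 on 12 December 2016

The on-call engineer is paged: 14:25 Dec 11, 2016.
The incident channel is opened: 14:25 Dec 11, 2016 + 4h35m = 19:00 Dec 11, 2016.
The fix is deployed: 19:00 Dec 11, 2016 + 9h25m = 04:25 Dec 12, 2016.
The incident is resolved: 04:25 Dec 12, 2016 + 1h10m = 05:35 Dec 12, 2016.
The alert fires: 10:50 Dec 11, 2016.
The root cause is identified: 10:50 Dec 11, 2016 + 13h45m = 00:35 Dec 12, 2016.
The postmortem is published: 00:35 Dec 12, 2016 + 11h35m = 12:10 Dec 12, 2016.
Comparing: the incident is resolved at 05:35 Dec 12, 2016 vs the postmortem is published at 12:10 Dec 12, 2016. Earlier: the incident is resolved.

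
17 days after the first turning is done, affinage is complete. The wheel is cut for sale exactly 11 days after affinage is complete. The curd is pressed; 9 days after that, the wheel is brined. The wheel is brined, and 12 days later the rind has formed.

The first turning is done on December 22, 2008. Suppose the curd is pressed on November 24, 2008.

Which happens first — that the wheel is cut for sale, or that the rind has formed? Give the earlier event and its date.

The rind has formed — December 15, 2008

The first turning is done: Dec 22, 2008.
Affinage is complete: Dec 22, 2008 + 17 days = Jan 8, 2009.
The wheel is cut for sale: Jan 8, 2009 + 11 days = Jan 19, 2009.
The curd is pressed: Nov 24, 2008.
The wheel is brined: Nov 24, 2008 + 9 days = Dec 3, 2008.
The rind has formed: Dec 3, 2008 + 12 days = Dec 15, 2008.
Comparing: the wheel is cut for sale on Jan 19, 2009 vs the rind has formed on Dec 15, 2008. Earlier: the rind has formed.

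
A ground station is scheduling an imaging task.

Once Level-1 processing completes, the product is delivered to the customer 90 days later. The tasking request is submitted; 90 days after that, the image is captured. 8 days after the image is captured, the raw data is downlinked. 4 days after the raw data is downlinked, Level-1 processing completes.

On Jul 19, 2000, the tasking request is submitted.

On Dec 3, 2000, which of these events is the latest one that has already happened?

The tasking request is submitted: Jul 19, 2000.
The image is captured: Jul 19, 2000 + 90 days = Oct 17, 2000.
The raw data is downlinked: Oct 17, 2000 + 8 days = Oct 25, 2000.
Level-1 processing completes: Oct 25, 2000 + 4 days = Oct 29, 2000.
The product is delivered to the customer: Oct 29, 2000 + 90 days = Jan 27, 2001.
Dec 3, 2000 falls between when Level-1 processing completes (Oct 29, 2000) and when the product is delivered to the customer (Jan 27, 2001).

Level-1 processing completes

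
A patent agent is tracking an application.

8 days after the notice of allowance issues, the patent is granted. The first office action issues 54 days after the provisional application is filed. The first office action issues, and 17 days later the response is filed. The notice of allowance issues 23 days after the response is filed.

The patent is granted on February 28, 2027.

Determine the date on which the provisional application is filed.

The patent is granted: Feb 28, 2027.
The notice of allowance issues: Feb 28, 2027 − 8 days = Feb 20, 2027.
The response is filed: Feb 20, 2027 − 23 days = Jan 28, 2027.
The first office action issues: Jan 28, 2027 − 17 days = Jan 11, 2027.
The provisional application is filed: Jan 11, 2027 − 54 days = Nov 18, 2026.

November 18, 2026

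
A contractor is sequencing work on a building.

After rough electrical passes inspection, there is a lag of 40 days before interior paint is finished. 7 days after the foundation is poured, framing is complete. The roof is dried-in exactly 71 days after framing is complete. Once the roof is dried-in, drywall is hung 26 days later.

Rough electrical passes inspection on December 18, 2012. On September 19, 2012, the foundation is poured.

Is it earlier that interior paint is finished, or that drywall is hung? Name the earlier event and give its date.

Rough electrical passes inspection: Dec 18, 2012.
Interior paint is finished: Dec 18, 2012 + 40 days = Jan 27, 2013.
The foundation is poured: Sep 19, 2012.
Framing is complete: Sep 19, 2012 + 7 days = Sep 26, 2012.
The roof is dried-in: Sep 26, 2012 + 71 days = Dec 6, 2012.
Drywall is hung: Dec 6, 2012 + 26 days = Jan 1, 2013.
Comparing: interior paint is finished on Jan 27, 2013 vs drywall is hung on Jan 1, 2013. Earlier: drywall is hung.

Drywall is hung — January 1, 2013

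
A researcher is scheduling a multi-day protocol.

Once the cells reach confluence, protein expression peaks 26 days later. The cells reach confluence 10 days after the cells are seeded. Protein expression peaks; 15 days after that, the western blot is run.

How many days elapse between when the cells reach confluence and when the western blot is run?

41 days

Causal path: the cells reach confluence → protein expression peaks → the western blot is run.
Total delay along the path: 26 + 15 = 41 days.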